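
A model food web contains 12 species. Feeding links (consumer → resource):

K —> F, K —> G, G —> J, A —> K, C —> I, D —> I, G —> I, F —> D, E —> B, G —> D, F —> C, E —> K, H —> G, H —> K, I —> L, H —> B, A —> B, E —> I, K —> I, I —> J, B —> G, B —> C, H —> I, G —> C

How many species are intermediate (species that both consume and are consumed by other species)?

7

Intermediate species (has both prey and predators): I, D, C, G, F, B, K.
Count: 7.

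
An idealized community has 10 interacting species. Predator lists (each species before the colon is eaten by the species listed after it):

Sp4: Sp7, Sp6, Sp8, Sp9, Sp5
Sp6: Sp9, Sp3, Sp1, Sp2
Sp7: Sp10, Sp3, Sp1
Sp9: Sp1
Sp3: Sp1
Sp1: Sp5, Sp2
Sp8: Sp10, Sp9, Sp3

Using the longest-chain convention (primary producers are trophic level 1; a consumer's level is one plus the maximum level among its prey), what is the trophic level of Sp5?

Trophic level 5

Sp4 is a producer → level 1.
Sp6 eats Sp4 → level 2.
Sp9 eats Sp6 (level 2); other prey at levels: Sp4 1, Sp8 2 → level 3.
Sp1 eats Sp9 (level 3); other prey at levels: Sp7 2, Sp6 2, Sp3 3 → level 4.
Sp5 eats Sp1 (level 4); other prey at levels: Sp4 1 → level 5.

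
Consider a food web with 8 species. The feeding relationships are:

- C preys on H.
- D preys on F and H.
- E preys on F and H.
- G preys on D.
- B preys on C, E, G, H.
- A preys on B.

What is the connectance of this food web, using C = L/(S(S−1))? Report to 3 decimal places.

C = 0.196

The web has S = 8 species and L = 11 feeding links.
C = L / (S(S−1)) = 11 / 56 = 0.1964 ≈ 0.196.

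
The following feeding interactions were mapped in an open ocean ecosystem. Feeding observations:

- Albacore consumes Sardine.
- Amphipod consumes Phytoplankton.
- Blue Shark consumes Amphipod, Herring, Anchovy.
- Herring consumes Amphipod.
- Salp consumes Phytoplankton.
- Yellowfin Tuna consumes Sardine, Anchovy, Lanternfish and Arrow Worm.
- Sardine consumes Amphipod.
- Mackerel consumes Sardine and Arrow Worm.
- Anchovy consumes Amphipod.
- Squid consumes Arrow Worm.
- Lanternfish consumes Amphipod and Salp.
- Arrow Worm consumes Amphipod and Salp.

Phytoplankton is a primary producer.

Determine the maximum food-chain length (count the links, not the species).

One longest chain: Phytoplankton → Salp → Arrow Worm → Squid.
It has 4 species and 3 links.

3 links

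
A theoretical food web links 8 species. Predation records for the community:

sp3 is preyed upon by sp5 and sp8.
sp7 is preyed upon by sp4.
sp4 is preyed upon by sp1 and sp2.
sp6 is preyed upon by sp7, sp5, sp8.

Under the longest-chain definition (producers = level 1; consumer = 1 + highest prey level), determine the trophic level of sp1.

sp6 is a producer → level 1.
sp7 eats sp6 → level 2.
sp4 eats sp7 → level 3.
sp1 eats sp4 → level 4.

Trophic level 4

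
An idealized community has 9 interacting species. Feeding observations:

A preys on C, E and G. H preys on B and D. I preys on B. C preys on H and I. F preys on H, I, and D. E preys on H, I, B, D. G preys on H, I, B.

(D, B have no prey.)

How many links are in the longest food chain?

3 links

One longest chain: B → I → G → A.
It has 4 species and 3 links.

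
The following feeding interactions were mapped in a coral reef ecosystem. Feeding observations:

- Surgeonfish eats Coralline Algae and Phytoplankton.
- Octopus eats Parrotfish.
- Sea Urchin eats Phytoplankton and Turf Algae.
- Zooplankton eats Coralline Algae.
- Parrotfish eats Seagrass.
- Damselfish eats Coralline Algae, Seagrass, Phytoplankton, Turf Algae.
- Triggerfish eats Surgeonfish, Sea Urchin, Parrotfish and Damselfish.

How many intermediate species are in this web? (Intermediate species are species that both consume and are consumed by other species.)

Intermediate species (has both prey and predators): Sea Urchin, Parrotfish, Surgeonfish, Damselfish.
Count: 4.

4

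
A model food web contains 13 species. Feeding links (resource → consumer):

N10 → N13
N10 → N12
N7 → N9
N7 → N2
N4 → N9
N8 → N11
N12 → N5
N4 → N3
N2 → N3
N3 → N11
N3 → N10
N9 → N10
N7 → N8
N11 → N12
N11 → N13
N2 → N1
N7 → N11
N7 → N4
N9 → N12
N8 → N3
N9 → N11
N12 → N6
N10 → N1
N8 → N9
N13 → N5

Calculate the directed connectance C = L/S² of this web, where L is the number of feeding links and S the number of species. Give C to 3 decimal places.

The web has S = 13 species and L = 25 feeding links.
C = L / S² = 25 / 169 = 0.1479 ≈ 0.148.

C = 0.148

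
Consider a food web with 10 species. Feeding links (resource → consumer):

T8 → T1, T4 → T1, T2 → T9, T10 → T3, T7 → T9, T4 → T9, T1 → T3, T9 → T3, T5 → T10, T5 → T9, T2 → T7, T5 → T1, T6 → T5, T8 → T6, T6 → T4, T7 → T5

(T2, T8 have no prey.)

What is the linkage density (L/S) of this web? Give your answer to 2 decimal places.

L/S = 1.60

There are L = 16 links among S = 10 species.
L/S = 16/10 = 1.6000 ≈ 1.60.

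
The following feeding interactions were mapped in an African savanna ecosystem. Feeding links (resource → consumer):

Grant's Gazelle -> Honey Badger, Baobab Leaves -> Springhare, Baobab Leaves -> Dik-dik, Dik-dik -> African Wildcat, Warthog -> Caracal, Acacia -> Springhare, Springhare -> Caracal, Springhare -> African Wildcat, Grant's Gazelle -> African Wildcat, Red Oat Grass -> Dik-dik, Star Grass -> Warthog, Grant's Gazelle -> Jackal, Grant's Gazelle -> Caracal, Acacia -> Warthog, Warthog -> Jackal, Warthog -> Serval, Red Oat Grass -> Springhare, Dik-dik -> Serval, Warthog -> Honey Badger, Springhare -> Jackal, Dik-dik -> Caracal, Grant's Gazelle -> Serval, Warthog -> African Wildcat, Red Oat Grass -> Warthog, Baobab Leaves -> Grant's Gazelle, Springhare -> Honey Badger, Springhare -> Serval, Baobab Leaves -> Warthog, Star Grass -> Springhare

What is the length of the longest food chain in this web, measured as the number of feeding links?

One longest chain: Red Oat Grass → Warthog → Jackal.
It has 3 species and 2 links.

2 links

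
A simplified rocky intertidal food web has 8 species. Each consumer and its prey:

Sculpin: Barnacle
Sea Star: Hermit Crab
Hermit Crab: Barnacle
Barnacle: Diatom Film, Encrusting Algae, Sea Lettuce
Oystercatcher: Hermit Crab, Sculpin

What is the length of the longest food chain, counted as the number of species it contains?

One longest chain: Diatom Film → Barnacle → Hermit Crab → Sea Star.
It has 4 species and 3 links.

4 species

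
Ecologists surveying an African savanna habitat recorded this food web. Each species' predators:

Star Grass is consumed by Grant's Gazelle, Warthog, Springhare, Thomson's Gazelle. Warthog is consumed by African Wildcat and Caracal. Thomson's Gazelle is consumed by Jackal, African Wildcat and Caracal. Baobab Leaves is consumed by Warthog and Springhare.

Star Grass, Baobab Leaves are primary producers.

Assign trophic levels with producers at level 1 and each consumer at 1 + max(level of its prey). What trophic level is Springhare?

Star Grass is a producer → level 1.
Springhare eats Star Grass (level 1); other prey at levels: Baobab Leaves 1 → level 2.

Trophic level 2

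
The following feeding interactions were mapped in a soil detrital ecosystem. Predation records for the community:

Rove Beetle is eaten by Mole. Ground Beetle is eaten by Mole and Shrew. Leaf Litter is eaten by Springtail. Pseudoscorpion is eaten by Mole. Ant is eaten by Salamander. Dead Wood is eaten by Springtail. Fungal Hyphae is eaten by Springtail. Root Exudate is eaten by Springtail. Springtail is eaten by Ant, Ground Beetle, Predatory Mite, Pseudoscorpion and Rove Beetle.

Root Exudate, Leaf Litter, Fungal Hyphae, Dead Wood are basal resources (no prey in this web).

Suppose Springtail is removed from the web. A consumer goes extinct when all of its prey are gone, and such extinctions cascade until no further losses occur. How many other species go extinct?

Remove Springtail.
Round 1: Predatory Mite (all prey gone), Rove Beetle (all prey gone), Pseudoscorpion (all prey gone), Ground Beetle (all prey gone), Ant (all prey gone) → extinct.
Round 2: Salamander (all prey gone), Shrew (all prey gone), Mole (all prey gone) → extinct.
No further losses. Total secondary extinctions: 8.

8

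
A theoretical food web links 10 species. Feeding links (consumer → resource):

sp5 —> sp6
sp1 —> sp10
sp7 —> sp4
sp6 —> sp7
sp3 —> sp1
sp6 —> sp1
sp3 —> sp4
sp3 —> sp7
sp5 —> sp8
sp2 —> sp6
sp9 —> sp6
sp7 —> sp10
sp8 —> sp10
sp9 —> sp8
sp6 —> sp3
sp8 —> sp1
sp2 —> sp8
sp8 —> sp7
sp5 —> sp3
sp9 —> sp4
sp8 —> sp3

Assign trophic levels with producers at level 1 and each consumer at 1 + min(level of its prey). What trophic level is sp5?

Trophic level 3

sp4 is a producer → level 1.
sp3 eats sp4 → level 2.
sp5 eats sp3 → level 3.
No prey of sp5 is below level 2, so 3 is the minimum.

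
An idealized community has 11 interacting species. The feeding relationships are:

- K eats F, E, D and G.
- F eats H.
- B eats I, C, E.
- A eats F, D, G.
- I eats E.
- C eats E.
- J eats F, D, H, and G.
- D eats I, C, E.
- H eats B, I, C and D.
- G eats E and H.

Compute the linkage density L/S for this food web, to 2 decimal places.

There are L = 26 links among S = 11 species.
L/S = 26/11 = 2.3636 ≈ 2.36.

L/S = 2.36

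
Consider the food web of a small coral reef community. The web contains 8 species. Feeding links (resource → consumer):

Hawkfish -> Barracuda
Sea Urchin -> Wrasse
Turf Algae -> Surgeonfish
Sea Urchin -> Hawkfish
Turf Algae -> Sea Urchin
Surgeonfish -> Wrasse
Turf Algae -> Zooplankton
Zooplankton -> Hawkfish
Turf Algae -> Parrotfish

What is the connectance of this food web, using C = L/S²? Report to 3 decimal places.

C = 0.141

The web has S = 8 species and L = 9 feeding links.
C = L / S² = 9 / 64 = 0.1406 ≈ 0.141.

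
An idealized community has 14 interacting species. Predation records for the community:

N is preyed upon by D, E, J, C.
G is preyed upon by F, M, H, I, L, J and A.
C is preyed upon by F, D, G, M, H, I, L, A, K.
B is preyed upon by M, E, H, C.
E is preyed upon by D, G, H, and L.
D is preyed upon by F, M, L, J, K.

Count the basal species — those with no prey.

2

Basal species (no prey listed): N, B.
Count: 2.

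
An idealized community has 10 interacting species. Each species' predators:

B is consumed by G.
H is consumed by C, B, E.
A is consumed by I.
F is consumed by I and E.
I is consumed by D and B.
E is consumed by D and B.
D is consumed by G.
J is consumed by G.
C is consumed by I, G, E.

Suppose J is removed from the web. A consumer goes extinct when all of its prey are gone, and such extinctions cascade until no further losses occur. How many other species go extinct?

0

Remove J.
Every predator of it retains at least one other prey: G still has C, B, D.
No consumer loses all prey, so no secondary extinctions occur.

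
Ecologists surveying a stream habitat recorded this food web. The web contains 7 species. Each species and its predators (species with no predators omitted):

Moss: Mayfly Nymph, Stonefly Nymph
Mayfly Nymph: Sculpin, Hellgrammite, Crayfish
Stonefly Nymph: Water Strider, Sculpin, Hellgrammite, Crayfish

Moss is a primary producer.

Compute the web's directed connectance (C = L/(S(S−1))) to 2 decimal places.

The web has S = 7 species and L = 9 feeding links.
C = L / (S(S−1)) = 9 / 42 = 0.2143 ≈ 0.21.

C = 0.21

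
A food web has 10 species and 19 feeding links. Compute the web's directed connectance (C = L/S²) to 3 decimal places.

C = 0.190

The web has S = 10 species and L = 19 feeding links.
C = L / S² = 19 / 100 = 0.1900 ≈ 0.190.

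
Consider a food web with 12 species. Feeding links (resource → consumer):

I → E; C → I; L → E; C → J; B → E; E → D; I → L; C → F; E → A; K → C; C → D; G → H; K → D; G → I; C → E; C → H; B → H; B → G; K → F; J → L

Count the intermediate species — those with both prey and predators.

6

Intermediate species (has both prey and predators): C, G, J, I, L, E.
Count: 6.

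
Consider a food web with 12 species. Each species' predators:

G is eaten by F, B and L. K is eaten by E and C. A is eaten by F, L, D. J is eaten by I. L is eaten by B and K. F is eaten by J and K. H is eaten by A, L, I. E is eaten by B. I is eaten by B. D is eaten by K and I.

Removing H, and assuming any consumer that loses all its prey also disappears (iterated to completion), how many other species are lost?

2

Remove H.
Round 1: A (all prey gone) → extinct.
Round 2: D (all prey gone) → extinct.
No further losses. Total secondary extinctions: 2.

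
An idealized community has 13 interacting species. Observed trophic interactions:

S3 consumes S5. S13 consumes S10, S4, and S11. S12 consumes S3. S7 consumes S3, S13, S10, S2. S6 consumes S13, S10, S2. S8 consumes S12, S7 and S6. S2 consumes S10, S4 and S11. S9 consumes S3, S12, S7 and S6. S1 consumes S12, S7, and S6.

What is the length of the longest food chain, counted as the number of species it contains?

4 species

One longest chain: S10 → S2 → S6 → S1.
It has 4 species and 3 links.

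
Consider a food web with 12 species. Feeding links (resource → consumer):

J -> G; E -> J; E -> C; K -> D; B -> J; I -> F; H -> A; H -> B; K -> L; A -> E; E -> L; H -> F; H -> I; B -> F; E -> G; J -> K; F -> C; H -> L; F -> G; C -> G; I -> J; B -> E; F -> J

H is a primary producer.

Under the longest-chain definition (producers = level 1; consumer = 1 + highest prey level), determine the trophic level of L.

H is a producer → level 1.
B eats H → level 2.
F eats B (level 2); other prey at levels: H 1, I 2 → level 3.
J eats F (level 3); other prey at levels: B 2, I 2, E 3 → level 4.
K eats J → level 5.
L eats K (level 5); other prey at levels: H 1, E 3 → level 6.

Trophic level 6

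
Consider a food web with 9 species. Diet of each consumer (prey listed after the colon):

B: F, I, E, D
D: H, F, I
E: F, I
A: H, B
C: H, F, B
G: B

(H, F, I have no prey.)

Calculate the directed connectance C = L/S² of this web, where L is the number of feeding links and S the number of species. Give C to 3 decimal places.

The web has S = 9 species and L = 15 feeding links.
C = L / S² = 15 / 81 = 0.1852 ≈ 0.185.

C = 0.185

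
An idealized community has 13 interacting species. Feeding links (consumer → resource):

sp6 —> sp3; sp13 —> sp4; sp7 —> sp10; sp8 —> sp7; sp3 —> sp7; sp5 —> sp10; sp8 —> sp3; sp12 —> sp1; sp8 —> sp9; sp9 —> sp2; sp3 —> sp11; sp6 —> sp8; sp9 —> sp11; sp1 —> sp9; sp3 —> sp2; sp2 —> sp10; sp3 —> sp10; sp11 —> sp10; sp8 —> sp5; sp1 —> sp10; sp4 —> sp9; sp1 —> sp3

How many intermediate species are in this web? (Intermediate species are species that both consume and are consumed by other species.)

Intermediate species (has both prey and predators): sp7, sp11, sp5, sp2, sp9, sp3, sp4, sp8, sp1.
Count: 9.

9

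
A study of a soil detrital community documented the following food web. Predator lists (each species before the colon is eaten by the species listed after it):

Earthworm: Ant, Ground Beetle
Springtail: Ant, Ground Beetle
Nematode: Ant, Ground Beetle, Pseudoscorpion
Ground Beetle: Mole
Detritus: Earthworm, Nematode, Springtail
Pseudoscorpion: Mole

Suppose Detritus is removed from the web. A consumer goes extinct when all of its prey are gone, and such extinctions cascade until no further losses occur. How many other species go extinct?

7

Remove Detritus.
Round 1: Earthworm (all prey gone), Nematode (all prey gone), Springtail (all prey gone) → extinct.
Round 2: Ant (all prey gone), Ground Beetle (all prey gone), Pseudoscorpion (all prey gone) → extinct.
Round 3: Mole (all prey gone) → extinct.
No further losses. Total secondary extinctions: 7.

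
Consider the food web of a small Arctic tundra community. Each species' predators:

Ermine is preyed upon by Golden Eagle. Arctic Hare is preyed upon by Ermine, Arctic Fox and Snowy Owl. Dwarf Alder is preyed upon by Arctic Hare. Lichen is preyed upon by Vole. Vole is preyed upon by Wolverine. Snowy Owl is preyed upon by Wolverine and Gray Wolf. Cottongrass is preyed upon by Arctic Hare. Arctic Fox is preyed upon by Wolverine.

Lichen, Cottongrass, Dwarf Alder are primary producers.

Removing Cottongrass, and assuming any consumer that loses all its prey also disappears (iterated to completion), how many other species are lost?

0

Remove Cottongrass.
Every predator of it retains at least one other prey: Arctic Hare still has Dwarf Alder.
No consumer loses all prey, so no secondary extinctions occur.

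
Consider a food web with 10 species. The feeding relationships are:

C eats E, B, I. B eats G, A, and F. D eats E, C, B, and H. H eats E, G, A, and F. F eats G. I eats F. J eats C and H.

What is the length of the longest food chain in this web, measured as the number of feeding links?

One longest chain: G → F → B → C → D.
It has 5 species and 4 links.

4 links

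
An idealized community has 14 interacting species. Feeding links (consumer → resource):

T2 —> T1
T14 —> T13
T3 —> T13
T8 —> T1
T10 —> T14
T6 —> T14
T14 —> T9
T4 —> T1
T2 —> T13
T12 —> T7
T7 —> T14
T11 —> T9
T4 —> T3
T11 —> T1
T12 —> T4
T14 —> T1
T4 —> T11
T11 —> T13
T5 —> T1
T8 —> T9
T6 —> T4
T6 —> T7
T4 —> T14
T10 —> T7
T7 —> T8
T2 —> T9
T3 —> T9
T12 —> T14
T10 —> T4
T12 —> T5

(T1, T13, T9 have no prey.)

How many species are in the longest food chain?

4 species

One longest chain: T1 → T11 → T4 → T12.
It has 4 species and 3 links.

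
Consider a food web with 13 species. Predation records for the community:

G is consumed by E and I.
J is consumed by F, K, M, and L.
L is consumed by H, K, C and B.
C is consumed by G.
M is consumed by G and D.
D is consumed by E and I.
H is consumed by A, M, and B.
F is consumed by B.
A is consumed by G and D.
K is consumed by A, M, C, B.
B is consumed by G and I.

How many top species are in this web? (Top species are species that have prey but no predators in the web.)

2

Top species (has prey, but nothing eats it): I, E.
Count: 2.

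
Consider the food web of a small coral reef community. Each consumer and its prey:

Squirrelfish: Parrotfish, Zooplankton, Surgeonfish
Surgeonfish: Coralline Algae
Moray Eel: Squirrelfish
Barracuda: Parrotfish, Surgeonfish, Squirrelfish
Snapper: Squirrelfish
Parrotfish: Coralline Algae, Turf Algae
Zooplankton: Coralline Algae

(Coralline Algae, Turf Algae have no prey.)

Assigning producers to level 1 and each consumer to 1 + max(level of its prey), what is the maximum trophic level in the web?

Producers (level 1): Coralline Algae, Turf Algae.
Coralline Algae → Parrotfish → Squirrelfish → Snapper gives Snapper level 4.
No species has a prey at level 4, so no species reaches level 5.

4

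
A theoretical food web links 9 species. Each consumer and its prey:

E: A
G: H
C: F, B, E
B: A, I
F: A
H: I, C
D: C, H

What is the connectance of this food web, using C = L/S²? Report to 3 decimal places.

C = 0.148

The web has S = 9 species and L = 12 feeding links.
C = L / S² = 12 / 81 = 0.1481 ≈ 0.148.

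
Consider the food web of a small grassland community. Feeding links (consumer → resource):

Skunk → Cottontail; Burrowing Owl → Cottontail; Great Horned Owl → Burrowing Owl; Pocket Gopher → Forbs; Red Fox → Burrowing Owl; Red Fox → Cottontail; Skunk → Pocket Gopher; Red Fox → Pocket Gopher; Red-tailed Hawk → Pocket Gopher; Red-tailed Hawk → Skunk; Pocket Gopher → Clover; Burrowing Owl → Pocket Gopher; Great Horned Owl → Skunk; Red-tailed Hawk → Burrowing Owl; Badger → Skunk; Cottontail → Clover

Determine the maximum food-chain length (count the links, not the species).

One longest chain: Forbs → Pocket Gopher → Skunk → Badger.
It has 4 species and 3 links.

3 links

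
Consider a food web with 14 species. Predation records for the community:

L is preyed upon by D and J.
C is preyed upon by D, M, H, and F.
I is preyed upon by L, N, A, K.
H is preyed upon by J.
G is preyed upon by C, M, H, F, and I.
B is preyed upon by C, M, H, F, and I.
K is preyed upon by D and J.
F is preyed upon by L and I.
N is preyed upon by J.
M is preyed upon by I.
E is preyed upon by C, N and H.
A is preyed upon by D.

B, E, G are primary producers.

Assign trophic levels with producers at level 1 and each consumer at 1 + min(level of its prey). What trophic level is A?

Trophic level 3

B is a producer → level 1.
I eats B → level 2.
A eats I → level 3.
No prey of A is below level 2, so 3 is the minimum.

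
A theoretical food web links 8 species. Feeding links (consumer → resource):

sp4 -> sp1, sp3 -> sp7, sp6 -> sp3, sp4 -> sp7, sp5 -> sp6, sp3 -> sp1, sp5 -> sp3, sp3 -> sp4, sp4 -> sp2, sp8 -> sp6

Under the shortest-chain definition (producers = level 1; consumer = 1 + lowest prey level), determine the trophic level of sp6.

Trophic level 3

sp7 is a producer → level 1.
sp3 eats sp7 → level 2.
sp6 eats sp3 → level 3.
No prey of sp6 is below level 2, so 3 is the minimum.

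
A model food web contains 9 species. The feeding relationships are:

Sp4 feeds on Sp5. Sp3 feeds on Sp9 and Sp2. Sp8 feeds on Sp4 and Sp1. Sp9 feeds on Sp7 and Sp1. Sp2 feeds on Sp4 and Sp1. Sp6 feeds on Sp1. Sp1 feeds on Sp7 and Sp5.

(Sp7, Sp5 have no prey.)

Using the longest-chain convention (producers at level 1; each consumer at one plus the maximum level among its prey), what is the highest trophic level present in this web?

Producers (level 1): Sp7, Sp5.
Sp7 → Sp1 → Sp9 → Sp3 gives Sp3 level 4.
No species has a prey at level 4, so no species reaches level 5.

4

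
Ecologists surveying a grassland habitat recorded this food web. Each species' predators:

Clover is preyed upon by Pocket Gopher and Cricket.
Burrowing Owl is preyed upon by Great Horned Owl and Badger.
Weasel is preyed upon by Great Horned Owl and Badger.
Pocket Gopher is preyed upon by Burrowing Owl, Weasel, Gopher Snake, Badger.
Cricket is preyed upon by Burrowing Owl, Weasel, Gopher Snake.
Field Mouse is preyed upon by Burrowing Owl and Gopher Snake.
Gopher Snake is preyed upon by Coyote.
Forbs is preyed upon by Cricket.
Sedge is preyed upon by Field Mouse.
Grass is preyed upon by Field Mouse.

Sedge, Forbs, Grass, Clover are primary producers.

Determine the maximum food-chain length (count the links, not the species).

3 links

One longest chain: Sedge → Field Mouse → Burrowing Owl → Badger.
It has 4 species and 3 links.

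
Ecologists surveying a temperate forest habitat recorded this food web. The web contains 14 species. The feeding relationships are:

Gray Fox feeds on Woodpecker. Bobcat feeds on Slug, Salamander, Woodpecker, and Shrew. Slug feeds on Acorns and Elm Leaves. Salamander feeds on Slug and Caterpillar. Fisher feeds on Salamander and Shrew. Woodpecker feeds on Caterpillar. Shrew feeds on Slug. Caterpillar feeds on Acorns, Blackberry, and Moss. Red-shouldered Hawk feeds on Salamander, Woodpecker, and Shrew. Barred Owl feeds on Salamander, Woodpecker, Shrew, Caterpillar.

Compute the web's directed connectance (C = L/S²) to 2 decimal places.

The web has S = 14 species and L = 23 feeding links.
C = L / S² = 23 / 196 = 0.1173 ≈ 0.12.

C = 0.12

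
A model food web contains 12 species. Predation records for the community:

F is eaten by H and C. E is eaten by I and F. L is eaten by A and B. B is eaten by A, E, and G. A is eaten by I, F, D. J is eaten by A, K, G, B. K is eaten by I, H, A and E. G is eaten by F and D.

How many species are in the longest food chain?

One longest chain: J → K → A → F → C.
It has 5 species and 4 links.

5 species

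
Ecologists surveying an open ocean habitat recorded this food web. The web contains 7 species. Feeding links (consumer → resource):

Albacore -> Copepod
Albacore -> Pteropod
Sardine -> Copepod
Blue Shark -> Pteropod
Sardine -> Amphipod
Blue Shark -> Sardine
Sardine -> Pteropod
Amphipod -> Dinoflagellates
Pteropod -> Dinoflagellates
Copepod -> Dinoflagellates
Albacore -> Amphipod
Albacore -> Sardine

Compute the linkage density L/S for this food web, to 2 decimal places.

There are L = 12 links among S = 7 species.
L/S = 12/7 = 1.7143 ≈ 1.71.

L/S = 1.71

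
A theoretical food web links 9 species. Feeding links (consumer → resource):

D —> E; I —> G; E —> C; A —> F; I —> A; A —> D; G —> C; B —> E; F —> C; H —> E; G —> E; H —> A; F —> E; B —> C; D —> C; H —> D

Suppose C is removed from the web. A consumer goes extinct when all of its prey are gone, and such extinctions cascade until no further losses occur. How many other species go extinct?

Remove C.
Round 1: E (all prey gone) → extinct.
Round 2: D (all prey gone), G (all prey gone), F (all prey gone), B (all prey gone) → extinct.
Round 3: A (all prey gone) → extinct.
Round 4: H (all prey gone), I (all prey gone) → extinct.
No further losses. Total secondary extinctions: 8.

8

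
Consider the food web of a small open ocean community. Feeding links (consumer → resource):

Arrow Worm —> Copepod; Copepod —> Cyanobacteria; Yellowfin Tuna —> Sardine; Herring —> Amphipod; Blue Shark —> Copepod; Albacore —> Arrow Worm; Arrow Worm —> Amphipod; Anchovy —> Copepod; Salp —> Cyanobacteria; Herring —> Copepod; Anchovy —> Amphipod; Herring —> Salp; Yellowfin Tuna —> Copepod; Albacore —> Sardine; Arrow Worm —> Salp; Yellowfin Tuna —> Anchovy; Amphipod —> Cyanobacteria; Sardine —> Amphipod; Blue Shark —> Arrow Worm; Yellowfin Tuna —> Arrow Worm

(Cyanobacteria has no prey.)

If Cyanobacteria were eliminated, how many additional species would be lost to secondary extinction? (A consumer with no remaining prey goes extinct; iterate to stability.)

10

Remove Cyanobacteria.
Round 1: Copepod (all prey gone), Salp (all prey gone), Amphipod (all prey gone) → extinct.
Round 2: Herring (all prey gone), Anchovy (all prey gone), Sardine (all prey gone), Arrow Worm (all prey gone) → extinct.
Round 3: Yellowfin Tuna (all prey gone), Albacore (all prey gone), Blue Shark (all prey gone) → extinct.
No further losses. Total secondary extinctions: 10.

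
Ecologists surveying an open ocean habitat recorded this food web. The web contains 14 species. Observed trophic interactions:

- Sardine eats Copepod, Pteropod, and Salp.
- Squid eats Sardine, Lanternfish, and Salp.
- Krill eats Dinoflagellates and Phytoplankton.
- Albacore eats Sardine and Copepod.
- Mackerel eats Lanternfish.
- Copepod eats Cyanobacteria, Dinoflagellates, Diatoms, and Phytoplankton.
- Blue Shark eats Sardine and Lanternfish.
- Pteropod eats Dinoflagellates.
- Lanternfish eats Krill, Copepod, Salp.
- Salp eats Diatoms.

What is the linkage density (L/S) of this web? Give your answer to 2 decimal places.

There are L = 22 links among S = 14 species.
L/S = 22/14 = 1.5714 ≈ 1.57.

L/S = 1.57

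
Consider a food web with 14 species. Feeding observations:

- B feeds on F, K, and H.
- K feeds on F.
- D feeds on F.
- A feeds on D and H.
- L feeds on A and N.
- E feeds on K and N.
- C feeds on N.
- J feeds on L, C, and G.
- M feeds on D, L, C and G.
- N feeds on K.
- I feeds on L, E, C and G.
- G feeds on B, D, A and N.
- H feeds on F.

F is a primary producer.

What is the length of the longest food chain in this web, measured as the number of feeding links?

One longest chain: F → K → N → G → I.
It has 5 species and 4 links.

4 links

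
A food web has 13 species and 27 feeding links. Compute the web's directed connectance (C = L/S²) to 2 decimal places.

C = 0.16

The web has S = 13 species and L = 27 feeding links.
C = L / S² = 27 / 169 = 0.1598 ≈ 0.16.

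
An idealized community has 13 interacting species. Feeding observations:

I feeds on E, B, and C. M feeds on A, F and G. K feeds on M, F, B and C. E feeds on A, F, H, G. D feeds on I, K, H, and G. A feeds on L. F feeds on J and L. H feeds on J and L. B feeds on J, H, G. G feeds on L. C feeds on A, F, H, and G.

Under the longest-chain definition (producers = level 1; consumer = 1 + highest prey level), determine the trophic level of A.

L is a producer → level 1.
A eats L → level 2.

Trophic level 2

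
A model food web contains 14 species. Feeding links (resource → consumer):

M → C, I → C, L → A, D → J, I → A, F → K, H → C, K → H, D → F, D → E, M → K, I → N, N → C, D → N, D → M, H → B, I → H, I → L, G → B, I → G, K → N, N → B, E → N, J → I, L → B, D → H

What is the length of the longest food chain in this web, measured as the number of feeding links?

One longest chain: D → J → I → G → B.
It has 5 species and 4 links.

4 links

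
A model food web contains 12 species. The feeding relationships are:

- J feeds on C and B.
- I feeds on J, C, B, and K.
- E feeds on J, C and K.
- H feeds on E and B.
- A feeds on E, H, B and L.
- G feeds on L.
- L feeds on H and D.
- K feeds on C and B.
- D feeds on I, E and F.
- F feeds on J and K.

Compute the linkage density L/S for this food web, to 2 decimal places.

There are L = 25 links among S = 12 species.
L/S = 25/12 = 2.0833 ≈ 2.08.

L/S = 2.08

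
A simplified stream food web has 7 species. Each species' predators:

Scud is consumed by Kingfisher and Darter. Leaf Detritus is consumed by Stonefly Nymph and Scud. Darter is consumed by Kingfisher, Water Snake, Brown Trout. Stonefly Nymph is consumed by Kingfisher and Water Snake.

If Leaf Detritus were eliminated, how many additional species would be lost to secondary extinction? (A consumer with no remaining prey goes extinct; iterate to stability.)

Remove Leaf Detritus.
Round 1: Stonefly Nymph (all prey gone), Scud (all prey gone) → extinct.
Round 2: Darter (all prey gone) → extinct.
Round 3: Brown Trout (all prey gone), Kingfisher (all prey gone), Water Snake (all prey gone) → extinct.
No further losses. Total secondary extinctions: 6.

6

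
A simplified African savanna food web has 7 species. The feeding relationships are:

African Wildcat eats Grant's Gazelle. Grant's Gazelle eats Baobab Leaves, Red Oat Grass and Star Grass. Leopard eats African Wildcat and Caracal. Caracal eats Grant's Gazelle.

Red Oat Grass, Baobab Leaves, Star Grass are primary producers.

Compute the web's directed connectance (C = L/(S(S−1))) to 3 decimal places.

C = 0.167

The web has S = 7 species and L = 7 feeding links.
C = L / (S(S−1)) = 7 / 42 = 0.1667 ≈ 0.167.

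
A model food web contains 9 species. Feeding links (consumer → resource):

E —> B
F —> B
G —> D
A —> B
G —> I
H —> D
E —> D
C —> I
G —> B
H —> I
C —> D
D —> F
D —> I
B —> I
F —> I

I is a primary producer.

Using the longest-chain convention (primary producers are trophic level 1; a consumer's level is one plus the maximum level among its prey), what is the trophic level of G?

I is a producer → level 1.
B eats I → level 2.
F eats B (level 2); other prey at levels: I 1 → level 3.
D eats F (level 3); other prey at levels: I 1 → level 4.
G eats D (level 4); other prey at levels: I 1, B 2 → level 5.

Trophic level 5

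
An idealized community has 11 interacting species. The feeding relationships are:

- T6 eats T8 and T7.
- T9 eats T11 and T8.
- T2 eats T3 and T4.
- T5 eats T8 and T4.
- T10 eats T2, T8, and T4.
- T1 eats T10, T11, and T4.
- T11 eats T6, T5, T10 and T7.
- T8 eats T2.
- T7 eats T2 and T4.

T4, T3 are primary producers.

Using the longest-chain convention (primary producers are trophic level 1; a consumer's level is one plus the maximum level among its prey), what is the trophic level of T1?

T4 is a producer → level 1.
T2 eats T4 (level 1); other prey at levels: T3 1 → level 2.
T8 eats T2 → level 3.
T10 eats T8 (level 3); other prey at levels: T4 1, T2 2 → level 4.
T11 eats T10 (level 4); other prey at levels: T7 3, T5 4, T6 4 → level 5.
T1 eats T11 (level 5); other prey at levels: T4 1, T10 4 → level 6.

Trophic level 6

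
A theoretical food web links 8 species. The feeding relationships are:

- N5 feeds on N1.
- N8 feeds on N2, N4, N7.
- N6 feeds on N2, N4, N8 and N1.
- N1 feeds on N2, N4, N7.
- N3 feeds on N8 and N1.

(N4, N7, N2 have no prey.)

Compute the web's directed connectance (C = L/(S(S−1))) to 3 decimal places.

The web has S = 8 species and L = 13 feeding links.
C = L / (S(S−1)) = 13 / 56 = 0.2321 ≈ 0.232.

C = 0.232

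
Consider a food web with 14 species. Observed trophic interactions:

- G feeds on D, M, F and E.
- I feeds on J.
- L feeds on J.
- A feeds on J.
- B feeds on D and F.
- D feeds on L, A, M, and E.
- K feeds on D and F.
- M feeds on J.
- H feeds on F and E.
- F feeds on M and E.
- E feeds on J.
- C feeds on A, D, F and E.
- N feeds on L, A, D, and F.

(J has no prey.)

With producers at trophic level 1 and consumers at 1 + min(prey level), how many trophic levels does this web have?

Producers (level 1): J.
Following each consumer down to its lowest-level prey: J → L → D → B (levels 1 through 4).
All prey of B (D 3, F 3) are at level 3 or above, so B is at level 1 + 3 = 4.
Every consumer has at least one prey at level 3 or below, so none exceeds level 4.

4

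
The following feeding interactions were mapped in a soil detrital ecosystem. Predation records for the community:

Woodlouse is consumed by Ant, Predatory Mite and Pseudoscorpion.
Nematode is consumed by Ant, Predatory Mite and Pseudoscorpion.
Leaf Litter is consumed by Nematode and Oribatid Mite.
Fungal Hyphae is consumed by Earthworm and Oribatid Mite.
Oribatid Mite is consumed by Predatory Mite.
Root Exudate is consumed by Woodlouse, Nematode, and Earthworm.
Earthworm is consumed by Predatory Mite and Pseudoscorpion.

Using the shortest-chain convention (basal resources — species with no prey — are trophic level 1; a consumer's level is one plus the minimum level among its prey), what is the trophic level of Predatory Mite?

Leaf Litter has no prey (basal) → level 1.
Oribatid Mite eats Leaf Litter → level 2.
Predatory Mite eats Oribatid Mite → level 3.
No prey of Predatory Mite is below level 2, so 3 is the minimum.

Trophic level 3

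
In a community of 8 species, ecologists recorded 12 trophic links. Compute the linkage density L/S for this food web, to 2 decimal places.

L/S = 1.50

There are L = 12 links among S = 8 species.
L/S = 12/8 = 1.5000 ≈ 1.50.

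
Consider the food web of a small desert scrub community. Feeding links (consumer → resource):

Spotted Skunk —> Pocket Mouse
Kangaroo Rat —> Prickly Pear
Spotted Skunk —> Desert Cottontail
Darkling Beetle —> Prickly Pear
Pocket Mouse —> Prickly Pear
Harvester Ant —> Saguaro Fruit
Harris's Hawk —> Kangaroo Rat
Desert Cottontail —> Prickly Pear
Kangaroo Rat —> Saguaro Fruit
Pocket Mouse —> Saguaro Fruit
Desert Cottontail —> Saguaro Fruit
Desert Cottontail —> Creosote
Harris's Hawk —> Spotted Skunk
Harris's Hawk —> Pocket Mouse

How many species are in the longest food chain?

One longest chain: Saguaro Fruit → Pocket Mouse → Spotted Skunk → Harris's Hawk.
It has 4 species and 3 links.

4 species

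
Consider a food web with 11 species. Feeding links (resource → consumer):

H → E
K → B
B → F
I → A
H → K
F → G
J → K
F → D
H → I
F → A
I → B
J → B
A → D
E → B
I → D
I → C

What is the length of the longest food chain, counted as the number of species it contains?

One longest chain: H → I → B → F → A → D.
It has 6 species and 5 links.

6 species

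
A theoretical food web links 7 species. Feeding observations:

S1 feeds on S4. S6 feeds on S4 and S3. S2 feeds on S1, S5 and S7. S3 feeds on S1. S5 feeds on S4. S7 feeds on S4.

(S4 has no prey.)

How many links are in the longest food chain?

One longest chain: S4 → S1 → S3 → S6.
It has 4 species and 3 links.

3 links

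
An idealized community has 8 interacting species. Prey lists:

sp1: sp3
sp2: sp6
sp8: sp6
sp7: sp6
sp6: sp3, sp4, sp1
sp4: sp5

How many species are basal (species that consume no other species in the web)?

Basal species (no prey listed): sp3, sp5.
Count: 2.

2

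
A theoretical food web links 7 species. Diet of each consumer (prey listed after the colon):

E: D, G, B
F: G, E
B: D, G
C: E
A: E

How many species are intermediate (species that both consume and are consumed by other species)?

2

Intermediate species (has both prey and predators): B, E.
Count: 2.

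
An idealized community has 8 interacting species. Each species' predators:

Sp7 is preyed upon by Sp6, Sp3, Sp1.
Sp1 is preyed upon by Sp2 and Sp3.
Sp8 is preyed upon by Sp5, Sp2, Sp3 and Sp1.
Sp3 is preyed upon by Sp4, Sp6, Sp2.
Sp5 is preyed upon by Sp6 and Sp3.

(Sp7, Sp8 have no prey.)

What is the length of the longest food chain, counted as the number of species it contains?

4 species

One longest chain: Sp8 → Sp5 → Sp3 → Sp6.
It has 4 species and 3 links.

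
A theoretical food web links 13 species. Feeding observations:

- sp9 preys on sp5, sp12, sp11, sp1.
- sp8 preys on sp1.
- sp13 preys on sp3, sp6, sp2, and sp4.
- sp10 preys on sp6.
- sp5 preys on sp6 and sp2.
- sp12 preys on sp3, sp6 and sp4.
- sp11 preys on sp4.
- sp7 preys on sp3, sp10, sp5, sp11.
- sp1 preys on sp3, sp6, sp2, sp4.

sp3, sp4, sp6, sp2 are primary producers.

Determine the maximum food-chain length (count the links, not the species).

2 links

One longest chain: sp3 → sp1 → sp8.
It has 3 species and 2 links.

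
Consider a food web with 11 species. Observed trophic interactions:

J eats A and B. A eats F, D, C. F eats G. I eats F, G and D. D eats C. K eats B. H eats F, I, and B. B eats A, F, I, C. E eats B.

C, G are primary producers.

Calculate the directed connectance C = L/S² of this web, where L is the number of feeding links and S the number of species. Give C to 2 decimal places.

C = 0.16

The web has S = 11 species and L = 19 feeding links.
C = L / S² = 19 / 121 = 0.1570 ≈ 0.16.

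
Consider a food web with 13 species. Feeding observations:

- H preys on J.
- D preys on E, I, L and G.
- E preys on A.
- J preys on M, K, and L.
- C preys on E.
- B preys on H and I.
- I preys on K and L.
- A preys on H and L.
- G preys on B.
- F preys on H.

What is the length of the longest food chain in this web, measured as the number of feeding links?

One longest chain: K → J → H → A → E → D.
It has 6 species and 5 links.

5 links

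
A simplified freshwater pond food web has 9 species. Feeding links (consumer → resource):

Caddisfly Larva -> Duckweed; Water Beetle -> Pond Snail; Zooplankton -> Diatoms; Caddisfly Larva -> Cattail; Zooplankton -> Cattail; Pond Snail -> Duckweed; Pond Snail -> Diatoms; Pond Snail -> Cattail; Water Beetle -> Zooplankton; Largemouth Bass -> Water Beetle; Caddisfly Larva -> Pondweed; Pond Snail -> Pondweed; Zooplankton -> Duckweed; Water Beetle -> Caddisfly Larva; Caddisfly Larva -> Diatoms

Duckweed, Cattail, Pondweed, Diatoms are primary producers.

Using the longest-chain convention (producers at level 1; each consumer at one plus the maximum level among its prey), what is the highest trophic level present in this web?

Producers (level 1): Duckweed, Cattail, Pondweed, Diatoms.
Duckweed → Caddisfly Larva → Water Beetle → Largemouth Bass gives Largemouth Bass level 4.
No species has a prey at level 4, so no species reaches level 5.

4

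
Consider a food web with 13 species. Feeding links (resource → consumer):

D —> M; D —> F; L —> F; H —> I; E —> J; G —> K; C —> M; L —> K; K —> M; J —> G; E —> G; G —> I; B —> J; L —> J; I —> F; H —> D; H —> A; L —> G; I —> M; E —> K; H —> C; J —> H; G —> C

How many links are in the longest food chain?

4 links

One longest chain: E → J → H → D → M.
It has 5 species and 4 links.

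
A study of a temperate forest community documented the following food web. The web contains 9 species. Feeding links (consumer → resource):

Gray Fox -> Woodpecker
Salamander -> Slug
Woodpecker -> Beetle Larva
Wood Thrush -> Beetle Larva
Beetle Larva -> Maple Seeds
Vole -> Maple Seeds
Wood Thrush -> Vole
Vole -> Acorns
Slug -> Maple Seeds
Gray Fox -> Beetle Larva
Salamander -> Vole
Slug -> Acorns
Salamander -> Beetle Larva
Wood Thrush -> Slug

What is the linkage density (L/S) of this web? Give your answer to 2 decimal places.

L/S = 1.56

There are L = 14 links among S = 9 species.
L/S = 14/9 = 1.5556 ≈ 1.56.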